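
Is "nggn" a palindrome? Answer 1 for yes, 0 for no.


Input: nggn
Reversed: nggn
  Compare pos 0 ('n') with pos 3 ('n'): match
  Compare pos 1 ('g') with pos 2 ('g'): match
Result: palindrome

1


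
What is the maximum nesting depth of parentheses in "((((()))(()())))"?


Input: "((((()))(()())))"
Tracking depth:
  Position 0 '(': depth becomes 1
  Position 1 '(': depth becomes 2
  Position 2 '(': depth becomes 3
  Position 3 '(': depth becomes 4
  Position 4 '(': depth becomes 5
  Position 5 ')': depth becomes 4
  Position 6 ')': depth becomes 3
  Position 7 ')': depth becomes 2
  Position 8 '(': depth becomes 3
  Position 9 '(': depth becomes 4
  Position 10 ')': depth becomes 3
  Position 11 '(': depth becomes 4
  Position 12 ')': depth becomes 3
  Position 13 ')': depth becomes 2
  Position 14 ')': depth becomes 1
  Position 15 ')': depth becomes 0
Maximum depth reached: 5

5


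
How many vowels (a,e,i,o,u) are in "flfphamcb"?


Input: flfphamcb
Checking each character:
  'f' at position 0: consonant
  'l' at position 1: consonant
  'f' at position 2: consonant
  'p' at position 3: consonant
  'h' at position 4: consonant
  'a' at position 5: vowel (running total: 1)
  'm' at position 6: consonant
  'c' at position 7: consonant
  'b' at position 8: consonant
Total vowels: 1

1


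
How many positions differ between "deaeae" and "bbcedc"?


Comparing "deaeae" and "bbcedc" position by position:
  Position 0: 'd' vs 'b' => DIFFER
  Position 1: 'e' vs 'b' => DIFFER
  Position 2: 'a' vs 'c' => DIFFER
  Position 3: 'e' vs 'e' => same
  Position 4: 'a' vs 'd' => DIFFER
  Position 5: 'e' vs 'c' => DIFFER
Positions that differ: 5

5


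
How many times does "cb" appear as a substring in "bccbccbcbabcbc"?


Searching for "cb" in "bccbccbcbabcbc"
Scanning each position:
  Position 0: "bc" => no
  Position 1: "cc" => no
  Position 2: "cb" => MATCH
  Position 3: "bc" => no
  Position 4: "cc" => no
  Position 5: "cb" => MATCH
  Position 6: "bc" => no
  Position 7: "cb" => MATCH
  Position 8: "ba" => no
  Position 9: "ab" => no
  Position 10: "bc" => no
  Position 11: "cb" => MATCH
  Position 12: "bc" => no
Total occurrences: 4

4


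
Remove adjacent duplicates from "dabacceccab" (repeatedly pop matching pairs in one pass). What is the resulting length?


Input: dabacceccab
Stack-based adjacent duplicate removal:
  Read 'd': push. Stack: d
  Read 'a': push. Stack: da
  Read 'b': push. Stack: dab
  Read 'a': push. Stack: daba
  Read 'c': push. Stack: dabac
  Read 'c': matches stack top 'c' => pop. Stack: daba
  Read 'e': push. Stack: dabae
  Read 'c': push. Stack: dabaec
  Read 'c': matches stack top 'c' => pop. Stack: dabae
  Read 'a': push. Stack: dabaea
  Read 'b': push. Stack: dabaeab
Final stack: "dabaeab" (length 7)

7


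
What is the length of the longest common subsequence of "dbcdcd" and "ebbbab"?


LCS of "dbcdcd" and "ebbbab"
DP table:
           e    b    b    b    a    b
      0    0    0    0    0    0    0
  d   0    0    0    0    0    0    0
  b   0    0    1    1    1    1    1
  c   0    0    1    1    1    1    1
  d   0    0    1    1    1    1    1
  c   0    0    1    1    1    1    1
  d   0    0    1    1    1    1    1
LCS length = dp[6][6] = 1

1


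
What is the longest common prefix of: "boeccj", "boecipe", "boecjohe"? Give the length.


Words: boeccj, boecipe, boecjohe
  Position 0: all 'b' => match
  Position 1: all 'o' => match
  Position 2: all 'e' => match
  Position 3: all 'c' => match
  Position 4: ('c', 'i', 'j') => mismatch, stop
LCP = "boec" (length 4)

4


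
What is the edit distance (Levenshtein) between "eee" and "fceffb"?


Computing edit distance: "eee" -> "fceffb"
DP table:
           f    c    e    f    f    b
      0    1    2    3    4    5    6
  e   1    1    2    2    3    4    5
  e   2    2    2    2    3    4    5
  e   3    3    3    2    3    4    5
Edit distance = dp[3][6] = 5

5


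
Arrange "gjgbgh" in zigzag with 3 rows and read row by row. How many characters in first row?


Zigzag "gjgbgh" into 3 rows:
Placing characters:
  'g' => row 0
  'j' => row 1
  'g' => row 2
  'b' => row 1
  'g' => row 0
  'h' => row 1
Rows:
  Row 0: "gg"
  Row 1: "jbh"
  Row 2: "g"
First row length: 2

2


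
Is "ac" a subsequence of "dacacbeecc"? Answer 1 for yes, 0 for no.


Check if "ac" is a subsequence of "dacacbeecc"
Greedy scan:
  Position 0 ('d'): no match needed
  Position 1 ('a'): matches sub[0] = 'a'
  Position 2 ('c'): matches sub[1] = 'c'
  Position 3 ('a'): no match needed
  Position 4 ('c'): no match needed
  Position 5 ('b'): no match needed
  Position 6 ('e'): no match needed
  Position 7 ('e'): no match needed
  Position 8 ('c'): no match needed
  Position 9 ('c'): no match needed
All 2 characters matched => is a subsequence

1


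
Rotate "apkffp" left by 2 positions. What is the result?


Input: "apkffp", rotate left by 2
First 2 characters: "ap"
Remaining characters: "kffp"
Concatenate remaining + first: "kffp" + "ap" = "kffpap"

kffpap


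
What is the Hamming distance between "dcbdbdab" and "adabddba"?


Comparing "dcbdbdab" and "adabddba" position by position:
  Position 0: 'd' vs 'a' => differ
  Position 1: 'c' vs 'd' => differ
  Position 2: 'b' vs 'a' => differ
  Position 3: 'd' vs 'b' => differ
  Position 4: 'b' vs 'd' => differ
  Position 5: 'd' vs 'd' => same
  Position 6: 'a' vs 'b' => differ
  Position 7: 'b' vs 'a' => differ
Total differences (Hamming distance): 7

7


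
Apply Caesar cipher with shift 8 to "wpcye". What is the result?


Caesar cipher: shift "wpcye" by 8
  'w' (pos 22) + 8 = pos 4 = 'e'
  'p' (pos 15) + 8 = pos 23 = 'x'
  'c' (pos 2) + 8 = pos 10 = 'k'
  'y' (pos 24) + 8 = pos 6 = 'g'
  'e' (pos 4) + 8 = pos 12 = 'm'
Result: exkgm

exkgm


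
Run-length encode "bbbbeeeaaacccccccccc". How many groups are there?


Input: bbbbeeeaaacccccccccc
Scanning for consecutive runs:
  Group 1: 'b' x 4 (positions 0-3)
  Group 2: 'e' x 3 (positions 4-6)
  Group 3: 'a' x 3 (positions 7-9)
  Group 4: 'c' x 10 (positions 10-19)
Total groups: 4

4


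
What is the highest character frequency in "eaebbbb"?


Input: eaebbbb
Character counts:
  'a': 1
  'b': 4
  'e': 2
Maximum frequency: 4

4


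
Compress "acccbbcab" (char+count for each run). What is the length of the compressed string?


Input: acccbbcab
Runs:
  'a' x 1 => "a1"
  'c' x 3 => "c3"
  'b' x 2 => "b2"
  'c' x 1 => "c1"
  'a' x 1 => "a1"
  'b' x 1 => "b1"
Compressed: "a1c3b2c1a1b1"
Compressed length: 12

12


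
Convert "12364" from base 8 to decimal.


Input: "12364" in base 8
Positional expansion:
  Digit '1' (value 1) x 8^4 = 4096
  Digit '2' (value 2) x 8^3 = 1024
  Digit '3' (value 3) x 8^2 = 192
  Digit '6' (value 6) x 8^1 = 48
  Digit '4' (value 4) x 8^0 = 4
Sum = 5364

5364


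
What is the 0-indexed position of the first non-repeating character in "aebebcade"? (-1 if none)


Input: aebebcade
Character frequencies:
  'a': 2
  'b': 2
  'c': 1
  'd': 1
  'e': 3
Scanning left to right for freq == 1:
  Position 0 ('a'): freq=2, skip
  Position 1 ('e'): freq=3, skip
  Position 2 ('b'): freq=2, skip
  Position 3 ('e'): freq=3, skip
  Position 4 ('b'): freq=2, skip
  Position 5 ('c'): unique! => answer = 5

5


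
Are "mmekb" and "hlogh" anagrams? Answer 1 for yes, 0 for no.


Strings: "mmekb", "hlogh"
Sorted first:  bekmm
Sorted second: ghhlo
Differ at position 0: 'b' vs 'g' => not anagrams

0


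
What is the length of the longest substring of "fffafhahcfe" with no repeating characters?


Input: "fffafhahcfe"
Sliding window (track last position of each char):
  Position 0 ('f'): window [0,0] length 1 -- new best
  Position 1 ('f'): repeat (last at 0), move window start to 1
  Position 1 ('f'): window [1,1] length 1
  Position 2 ('f'): repeat (last at 1), move window start to 2
  Position 2 ('f'): window [2,2] length 1
  Position 3 ('a'): window [2,3] length 2 -- new best
  Position 4 ('f'): repeat (last at 2), move window start to 3
  Position 4 ('f'): window [3,4] length 2
  Position 5 ('h'): window [3,5] length 3 -- new best
  Position 6 ('a'): repeat (last at 3), move window start to 4
  Position 6 ('a'): window [4,6] length 3
  Position 7 ('h'): repeat (last at 5), move window start to 6
  Position 7 ('h'): window [6,7] length 2
  Position 8 ('c'): window [6,8] length 3
  Position 9 ('f'): window [6,9] length 4 -- new best
  Position 10 ('e'): window [6,10] length 5 -- new best
Longest substring with no repeats: "ahcfe" with length 5

5


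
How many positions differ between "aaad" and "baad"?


Comparing "aaad" and "baad" position by position:
  Position 0: 'a' vs 'b' => DIFFER
  Position 1: 'a' vs 'a' => same
  Position 2: 'a' vs 'a' => same
  Position 3: 'd' vs 'd' => same
Positions that differ: 1

1


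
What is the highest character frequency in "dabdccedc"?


Input: dabdccedc
Character counts:
  'a': 1
  'b': 1
  'c': 3
  'd': 3
  'e': 1
Maximum frequency: 3

3


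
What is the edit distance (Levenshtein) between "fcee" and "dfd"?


Computing edit distance: "fcee" -> "dfd"
DP table:
           d    f    d
      0    1    2    3
  f   1    1    1    2
  c   2    2    2    2
  e   3    3    3    3
  e   4    4    4    4
Edit distance = dp[4][3] = 4

4


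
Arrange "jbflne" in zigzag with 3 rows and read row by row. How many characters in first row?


Zigzag "jbflne" into 3 rows:
Placing characters:
  'j' => row 0
  'b' => row 1
  'f' => row 2
  'l' => row 1
  'n' => row 0
  'e' => row 1
Rows:
  Row 0: "jn"
  Row 1: "ble"
  Row 2: "f"
First row length: 2

2


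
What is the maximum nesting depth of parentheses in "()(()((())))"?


Input: "()(()((())))"
Tracking depth:
  Position 0 '(': depth becomes 1
  Position 1 ')': depth becomes 0
  Position 2 '(': depth becomes 1
  Position 3 '(': depth becomes 2
  Position 4 ')': depth becomes 1
  Position 5 '(': depth becomes 2
  Position 6 '(': depth becomes 3
  Position 7 '(': depth becomes 4
  Position 8 ')': depth becomes 3
  Position 9 ')': depth becomes 2
  Position 10 ')': depth becomes 1
  Position 11 ')': depth becomes 0
Maximum depth reached: 4

4


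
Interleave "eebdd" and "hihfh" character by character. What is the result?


Interleaving "eebdd" and "hihfh":
  Position 0: 'e' from first, 'h' from second => "eh"
  Position 1: 'e' from first, 'i' from second => "ei"
  Position 2: 'b' from first, 'h' from second => "bh"
  Position 3: 'd' from first, 'f' from second => "df"
  Position 4: 'd' from first, 'h' from second => "dh"
Result: eheibhdfdh

eheibhdfdh


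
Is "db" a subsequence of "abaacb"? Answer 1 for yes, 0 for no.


Check if "db" is a subsequence of "abaacb"
Greedy scan:
  Position 0 ('a'): no match needed
  Position 1 ('b'): no match needed
  Position 2 ('a'): no match needed
  Position 3 ('a'): no match needed
  Position 4 ('c'): no match needed
  Position 5 ('b'): no match needed
Only matched 0/2 characters => not a subsequence

0


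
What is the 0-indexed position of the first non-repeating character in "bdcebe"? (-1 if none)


Input: bdcebe
Character frequencies:
  'b': 2
  'c': 1
  'd': 1
  'e': 2
Scanning left to right for freq == 1:
  Position 0 ('b'): freq=2, skip
  Position 1 ('d'): unique! => answer = 1

1


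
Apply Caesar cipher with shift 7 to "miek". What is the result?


Caesar cipher: shift "miek" by 7
  'm' (pos 12) + 7 = pos 19 = 't'
  'i' (pos 8) + 7 = pos 15 = 'p'
  'e' (pos 4) + 7 = pos 11 = 'l'
  'k' (pos 10) + 7 = pos 17 = 'r'
Result: tplr

tplr


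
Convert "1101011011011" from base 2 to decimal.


Input: "1101011011011" in base 2
Positional expansion:
  Digit '1' (value 1) x 2^12 = 4096
  Digit '1' (value 1) x 2^11 = 2048
  Digit '0' (value 0) x 2^10 = 0
  Digit '1' (value 1) x 2^9 = 512
  Digit '0' (value 0) x 2^8 = 0
  Digit '1' (value 1) x 2^7 = 128
  Digit '1' (value 1) x 2^6 = 64
  Digit '0' (value 0) x 2^5 = 0
  Digit '1' (value 1) x 2^4 = 16
  Digit '1' (value 1) x 2^3 = 8
  Digit '0' (value 0) x 2^2 = 0
  Digit '1' (value 1) x 2^1 = 2
  Digit '1' (value 1) x 2^0 = 1
Sum = 6875

6875


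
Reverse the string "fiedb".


Input: fiedb
Reading characters right to left:
  Position 4: 'b'
  Position 3: 'd'
  Position 2: 'e'
  Position 1: 'i'
  Position 0: 'f'
Reversed: bdeif

bdeif


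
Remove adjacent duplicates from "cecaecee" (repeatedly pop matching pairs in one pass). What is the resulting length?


Input: cecaecee
Stack-based adjacent duplicate removal:
  Read 'c': push. Stack: c
  Read 'e': push. Stack: ce
  Read 'c': push. Stack: cec
  Read 'a': push. Stack: ceca
  Read 'e': push. Stack: cecae
  Read 'c': push. Stack: cecaec
  Read 'e': push. Stack: cecaece
  Read 'e': matches stack top 'e' => pop. Stack: cecaec
Final stack: "cecaec" (length 6)

6


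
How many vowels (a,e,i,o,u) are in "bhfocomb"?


Input: bhfocomb
Checking each character:
  'b' at position 0: consonant
  'h' at position 1: consonant
  'f' at position 2: consonant
  'o' at position 3: vowel (running total: 1)
  'c' at position 4: consonant
  'o' at position 5: vowel (running total: 2)
  'm' at position 6: consonant
  'b' at position 7: consonant
Total vowels: 2

2


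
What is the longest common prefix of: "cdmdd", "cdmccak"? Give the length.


Words: cdmdd, cdmccak
  Position 0: all 'c' => match
  Position 1: all 'd' => match
  Position 2: all 'm' => match
  Position 3: ('d', 'c') => mismatch, stop
LCP = "cdm" (length 3)

3


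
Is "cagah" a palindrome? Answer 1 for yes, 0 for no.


Input: cagah
Reversed: hagac
  Compare pos 0 ('c') with pos 4 ('h'): MISMATCH
  Compare pos 1 ('a') with pos 3 ('a'): match
Result: not a palindrome

0


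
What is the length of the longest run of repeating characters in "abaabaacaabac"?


Input: "abaabaacaabac"
Scanning for longest run:
  Position 1 ('b'): new char, reset run to 1
  Position 2 ('a'): new char, reset run to 1
  Position 3 ('a'): continues run of 'a', length=2
  Position 4 ('b'): new char, reset run to 1
  Position 5 ('a'): new char, reset run to 1
  Position 6 ('a'): continues run of 'a', length=2
  Position 7 ('c'): new char, reset run to 1
  Position 8 ('a'): new char, reset run to 1
  Position 9 ('a'): continues run of 'a', length=2
  Position 10 ('b'): new char, reset run to 1
  Position 11 ('a'): new char, reset run to 1
  Position 12 ('c'): new char, reset run to 1
Longest run: 'a' with length 2

2


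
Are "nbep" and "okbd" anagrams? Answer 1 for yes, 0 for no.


Strings: "nbep", "okbd"
Sorted first:  benp
Sorted second: bdko
Differ at position 1: 'e' vs 'd' => not anagrams

0


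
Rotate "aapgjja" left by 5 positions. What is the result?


Input: "aapgjja", rotate left by 5
First 5 characters: "aapgj"
Remaining characters: "ja"
Concatenate remaining + first: "ja" + "aapgj" = "jaaapgj"

jaaapgj


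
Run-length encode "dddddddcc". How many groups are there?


Input: dddddddcc
Scanning for consecutive runs:
  Group 1: 'd' x 7 (positions 0-6)
  Group 2: 'c' x 2 (positions 7-8)
Total groups: 2

2


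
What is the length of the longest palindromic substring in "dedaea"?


Input: "dedaea"
Checking substrings for palindromes:
  [0:3] "ded" (len 3) => palindrome
  [3:6] "aea" (len 3) => palindrome
Longest palindromic substring: "ded" with length 3

3


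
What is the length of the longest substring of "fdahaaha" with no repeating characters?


Input: "fdahaaha"
Sliding window (track last position of each char):
  Position 0 ('f'): window [0,0] length 1 -- new best
  Position 1 ('d'): window [0,1] length 2 -- new best
  Position 2 ('a'): window [0,2] length 3 -- new best
  Position 3 ('h'): window [0,3] length 4 -- new best
  Position 4 ('a'): repeat (last at 2), move window start to 3
  Position 4 ('a'): window [3,4] length 2
  Position 5 ('a'): repeat (last at 4), move window start to 5
  Position 5 ('a'): window [5,5] length 1
  Position 6 ('h'): window [5,6] length 2
  Position 7 ('a'): repeat (last at 5), move window start to 6
  Position 7 ('a'): window [6,7] length 2
Longest substring with no repeats: "fdah" with length 4

4


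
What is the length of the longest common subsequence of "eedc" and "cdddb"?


LCS of "eedc" and "cdddb"
DP table:
           c    d    d    d    b
      0    0    0    0    0    0
  e   0    0    0    0    0    0
  e   0    0    0    0    0    0
  d   0    0    1    1    1    1
  c   0    1    1    1    1    1
LCS length = dp[4][5] = 1

1


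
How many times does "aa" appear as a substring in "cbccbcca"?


Searching for "aa" in "cbccbcca"
Scanning each position:
  Position 0: "cb" => no
  Position 1: "bc" => no
  Position 2: "cc" => no
  Position 3: "cb" => no
  Position 4: "bc" => no
  Position 5: "cc" => no
  Position 6: "ca" => no
Total occurrences: 0

0


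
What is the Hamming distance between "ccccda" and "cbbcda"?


Comparing "ccccda" and "cbbcda" position by position:
  Position 0: 'c' vs 'c' => same
  Position 1: 'c' vs 'b' => differ
  Position 2: 'c' vs 'b' => differ
  Position 3: 'c' vs 'c' => same
  Position 4: 'd' vs 'd' => same
  Position 5: 'a' vs 'a' => same
Total differences (Hamming distance): 2

2


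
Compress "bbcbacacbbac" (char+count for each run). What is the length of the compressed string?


Input: bbcbacacbbac
Runs:
  'b' x 2 => "b2"
  'c' x 1 => "c1"
  'b' x 1 => "b1"
  'a' x 1 => "a1"
  'c' x 1 => "c1"
  'a' x 1 => "a1"
  'c' x 1 => "c1"
  'b' x 2 => "b2"
  'a' x 1 => "a1"
  'c' x 1 => "c1"
Compressed: "b2c1b1a1c1a1c1b2a1c1"
Compressed length: 20

20


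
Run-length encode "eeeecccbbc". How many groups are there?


Input: eeeecccbbc
Scanning for consecutive runs:
  Group 1: 'e' x 4 (positions 0-3)
  Group 2: 'c' x 3 (positions 4-6)
  Group 3: 'b' x 2 (positions 7-8)
  Group 4: 'c' x 1 (positions 9-9)
Total groups: 4

4


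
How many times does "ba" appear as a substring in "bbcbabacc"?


Searching for "ba" in "bbcbabacc"
Scanning each position:
  Position 0: "bb" => no
  Position 1: "bc" => no
  Position 2: "cb" => no
  Position 3: "ba" => MATCH
  Position 4: "ab" => no
  Position 5: "ba" => MATCH
  Position 6: "ac" => no
  Position 7: "cc" => no
Total occurrences: 2

2


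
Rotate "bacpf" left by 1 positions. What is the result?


Input: "bacpf", rotate left by 1
First 1 characters: "b"
Remaining characters: "acpf"
Concatenate remaining + first: "acpf" + "b" = "acpfb"

acpfb


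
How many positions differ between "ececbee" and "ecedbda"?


Comparing "ececbee" and "ecedbda" position by position:
  Position 0: 'e' vs 'e' => same
  Position 1: 'c' vs 'c' => same
  Position 2: 'e' vs 'e' => same
  Position 3: 'c' vs 'd' => DIFFER
  Position 4: 'b' vs 'b' => same
  Position 5: 'e' vs 'd' => DIFFER
  Position 6: 'e' vs 'a' => DIFFER
Positions that differ: 3

3


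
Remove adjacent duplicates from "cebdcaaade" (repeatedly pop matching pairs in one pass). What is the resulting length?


Input: cebdcaaade
Stack-based adjacent duplicate removal:
  Read 'c': push. Stack: c
  Read 'e': push. Stack: ce
  Read 'b': push. Stack: ceb
  Read 'd': push. Stack: cebd
  Read 'c': push. Stack: cebdc
  Read 'a': push. Stack: cebdca
  Read 'a': matches stack top 'a' => pop. Stack: cebdc
  Read 'a': push. Stack: cebdca
  Read 'd': push. Stack: cebdcad
  Read 'e': push. Stack: cebdcade
Final stack: "cebdcade" (length 8)

8


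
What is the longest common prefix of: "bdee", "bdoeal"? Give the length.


Words: bdee, bdoeal
  Position 0: all 'b' => match
  Position 1: all 'd' => match
  Position 2: ('e', 'o') => mismatch, stop
LCP = "bd" (length 2)

2


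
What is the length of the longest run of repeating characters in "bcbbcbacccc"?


Input: "bcbbcbacccc"
Scanning for longest run:
  Position 1 ('c'): new char, reset run to 1
  Position 2 ('b'): new char, reset run to 1
  Position 3 ('b'): continues run of 'b', length=2
  Position 4 ('c'): new char, reset run to 1
  Position 5 ('b'): new char, reset run to 1
  Position 6 ('a'): new char, reset run to 1
  Position 7 ('c'): new char, reset run to 1
  Position 8 ('c'): continues run of 'c', length=2
  Position 9 ('c'): continues run of 'c', length=3
  Position 10 ('c'): continues run of 'c', length=4
Longest run: 'c' with length 4

4


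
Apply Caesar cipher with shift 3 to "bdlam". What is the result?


Caesar cipher: shift "bdlam" by 3
  'b' (pos 1) + 3 = pos 4 = 'e'
  'd' (pos 3) + 3 = pos 6 = 'g'
  'l' (pos 11) + 3 = pos 14 = 'o'
  'a' (pos 0) + 3 = pos 3 = 'd'
  'm' (pos 12) + 3 = pos 15 = 'p'
Result: egodp

egodp


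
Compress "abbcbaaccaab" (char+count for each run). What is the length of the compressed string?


Input: abbcbaaccaab
Runs:
  'a' x 1 => "a1"
  'b' x 2 => "b2"
  'c' x 1 => "c1"
  'b' x 1 => "b1"
  'a' x 2 => "a2"
  'c' x 2 => "c2"
  'a' x 2 => "a2"
  'b' x 1 => "b1"
Compressed: "a1b2c1b1a2c2a2b1"
Compressed length: 16

16


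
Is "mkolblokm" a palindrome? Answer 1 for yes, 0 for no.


Input: mkolblokm
Reversed: mkolblokm
  Compare pos 0 ('m') with pos 8 ('m'): match
  Compare pos 1 ('k') with pos 7 ('k'): match
  Compare pos 2 ('o') with pos 6 ('o'): match
  Compare pos 3 ('l') with pos 5 ('l'): match
Result: palindrome

1


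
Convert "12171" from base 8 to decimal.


Input: "12171" in base 8
Positional expansion:
  Digit '1' (value 1) x 8^4 = 4096
  Digit '2' (value 2) x 8^3 = 1024
  Digit '1' (value 1) x 8^2 = 64
  Digit '7' (value 7) x 8^1 = 56
  Digit '1' (value 1) x 8^0 = 1
Sum = 5241

5241


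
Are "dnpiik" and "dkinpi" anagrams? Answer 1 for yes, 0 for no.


Strings: "dnpiik", "dkinpi"
Sorted first:  diiknp
Sorted second: diiknp
Sorted forms match => anagrams

1


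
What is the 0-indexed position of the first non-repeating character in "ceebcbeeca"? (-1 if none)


Input: ceebcbeeca
Character frequencies:
  'a': 1
  'b': 2
  'c': 3
  'e': 4
Scanning left to right for freq == 1:
  Position 0 ('c'): freq=3, skip
  Position 1 ('e'): freq=4, skip
  Position 2 ('e'): freq=4, skip
  Position 3 ('b'): freq=2, skip
  Position 4 ('c'): freq=3, skip
  Position 5 ('b'): freq=2, skip
  Position 6 ('e'): freq=4, skip
  Position 7 ('e'): freq=4, skip
  Position 8 ('c'): freq=3, skip
  Position 9 ('a'): unique! => answer = 9

9


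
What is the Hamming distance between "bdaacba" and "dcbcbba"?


Comparing "bdaacba" and "dcbcbba" position by position:
  Position 0: 'b' vs 'd' => differ
  Position 1: 'd' vs 'c' => differ
  Position 2: 'a' vs 'b' => differ
  Position 3: 'a' vs 'c' => differ
  Position 4: 'c' vs 'b' => differ
  Position 5: 'b' vs 'b' => same
  Position 6: 'a' vs 'a' => same
Total differences (Hamming distance): 5

5


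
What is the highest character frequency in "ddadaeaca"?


Input: ddadaeaca
Character counts:
  'a': 4
  'c': 1
  'd': 3
  'e': 1
Maximum frequency: 4

4


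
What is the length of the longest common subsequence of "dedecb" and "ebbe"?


LCS of "dedecb" and "ebbe"
DP table:
           e    b    b    e
      0    0    0    0    0
  d   0    0    0    0    0
  e   0    1    1    1    1
  d   0    1    1    1    1
  e   0    1    1    1    2
  c   0    1    1    1    2
  b   0    1    2    2    2
LCS length = dp[6][4] = 2

2


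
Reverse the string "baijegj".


Input: baijegj
Reading characters right to left:
  Position 6: 'j'
  Position 5: 'g'
  Position 4: 'e'
  Position 3: 'j'
  Position 2: 'i'
  Position 1: 'a'
  Position 0: 'b'
Reversed: jgejiab

jgejiab


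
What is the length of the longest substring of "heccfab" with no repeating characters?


Input: "heccfab"
Sliding window (track last position of each char):
  Position 0 ('h'): window [0,0] length 1 -- new best
  Position 1 ('e'): window [0,1] length 2 -- new best
  Position 2 ('c'): window [0,2] length 3 -- new best
  Position 3 ('c'): repeat (last at 2), move window start to 3
  Position 3 ('c'): window [3,3] length 1
  Position 4 ('f'): window [3,4] length 2
  Position 5 ('a'): window [3,5] length 3
  Position 6 ('b'): window [3,6] length 4 -- new best
Longest substring with no repeats: "cfab" with length 4

4


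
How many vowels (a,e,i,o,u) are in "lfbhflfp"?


Input: lfbhflfp
Checking each character:
  'l' at position 0: consonant
  'f' at position 1: consonant
  'b' at position 2: consonant
  'h' at position 3: consonant
  'f' at position 4: consonant
  'l' at position 5: consonant
  'f' at position 6: consonant
  'p' at position 7: consonant
Total vowels: 0

0


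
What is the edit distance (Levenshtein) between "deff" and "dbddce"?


Computing edit distance: "deff" -> "dbddce"
DP table:
           d    b    d    d    c    e
      0    1    2    3    4    5    6
  d   1    0    1    2    3    4    5
  e   2    1    1    2    3    4    4
  f   3    2    2    2    3    4    5
  f   4    3    3    3    3    4    5
Edit distance = dp[4][6] = 5

5


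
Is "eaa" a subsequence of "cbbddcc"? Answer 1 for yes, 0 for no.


Check if "eaa" is a subsequence of "cbbddcc"
Greedy scan:
  Position 0 ('c'): no match needed
  Position 1 ('b'): no match needed
  Position 2 ('b'): no match needed
  Position 3 ('d'): no match needed
  Position 4 ('d'): no match needed
  Position 5 ('c'): no match needed
  Position 6 ('c'): no match needed
Only matched 0/3 characters => not a subsequence

0


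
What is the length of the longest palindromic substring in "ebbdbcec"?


Input: "ebbdbcec"
Checking substrings for palindromes:
  [2:5] "bdb" (len 3) => palindrome
  [5:8] "cec" (len 3) => palindrome
  [1:3] "bb" (len 2) => palindrome
Longest palindromic substring: "bdb" with length 3

3


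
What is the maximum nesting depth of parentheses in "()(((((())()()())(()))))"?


Input: "()(((((())()()())(()))))"
Tracking depth:
  Position 0 '(': depth becomes 1
  Position 1 ')': depth becomes 0
  Position 2 '(': depth becomes 1
  Position 3 '(': depth becomes 2
  Position 4 '(': depth becomes 3
  Position 5 '(': depth becomes 4
  Position 6 '(': depth becomes 5
  Position 7 '(': depth becomes 6
  Position 8 ')': depth becomes 5
  Position 9 ')': depth becomes 4
  Position 10 '(': depth becomes 5
  Position 11 ')': depth becomes 4
  Position 12 '(': depth becomes 5
  Position 13 ')': depth becomes 4
  Position 14 '(': depth becomes 5
  Position 15 ')': depth becomes 4
  Position 16 ')': depth becomes 3
  Position 17 '(': depth becomes 4
  Position 18 '(': depth becomes 5
  Position 19 ')': depth becomes 4
  Position 20 ')': depth becomes 3
  Position 21 ')': depth becomes 2
  Position 22 ')': depth becomes 1
  Position 23 ')': depth becomes 0
Maximum depth reached: 6

6


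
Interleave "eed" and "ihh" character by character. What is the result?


Interleaving "eed" and "ihh":
  Position 0: 'e' from first, 'i' from second => "ei"
  Position 1: 'e' from first, 'h' from second => "eh"
  Position 2: 'd' from first, 'h' from second => "dh"
Result: eiehdh

eiehdh


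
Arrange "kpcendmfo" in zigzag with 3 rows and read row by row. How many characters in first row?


Zigzag "kpcendmfo" into 3 rows:
Placing characters:
  'k' => row 0
  'p' => row 1
  'c' => row 2
  'e' => row 1
  'n' => row 0
  'd' => row 1
  'm' => row 2
  'f' => row 1
  'o' => row 0
Rows:
  Row 0: "kno"
  Row 1: "pedf"
  Row 2: "cm"
First row length: 3

3


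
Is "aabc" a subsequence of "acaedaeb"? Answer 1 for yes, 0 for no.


Check if "aabc" is a subsequence of "acaedaeb"
Greedy scan:
  Position 0 ('a'): matches sub[0] = 'a'
  Position 1 ('c'): no match needed
  Position 2 ('a'): matches sub[1] = 'a'
  Position 3 ('e'): no match needed
  Position 4 ('d'): no match needed
  Position 5 ('a'): no match needed
  Position 6 ('e'): no match needed
  Position 7 ('b'): matches sub[2] = 'b'
Only matched 3/4 characters => not a subsequence

0


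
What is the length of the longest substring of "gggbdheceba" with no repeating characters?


Input: "gggbdheceba"
Sliding window (track last position of each char):
  Position 0 ('g'): window [0,0] length 1 -- new best
  Position 1 ('g'): repeat (last at 0), move window start to 1
  Position 1 ('g'): window [1,1] length 1
  Position 2 ('g'): repeat (last at 1), move window start to 2
  Position 2 ('g'): window [2,2] length 1
  Position 3 ('b'): window [2,3] length 2 -- new best
  Position 4 ('d'): window [2,4] length 3 -- new best
  Position 5 ('h'): window [2,5] length 4 -- new best
  Position 6 ('e'): window [2,6] length 5 -- new best
  Position 7 ('c'): window [2,7] length 6 -- new best
  Position 8 ('e'): repeat (last at 6), move window start to 7
  Position 8 ('e'): window [7,8] length 2
  Position 9 ('b'): window [7,9] length 3
  Position 10 ('a'): window [7,10] length 4
Longest substring with no repeats: "gbdhec" with length 6

6


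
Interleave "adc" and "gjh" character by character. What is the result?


Interleaving "adc" and "gjh":
  Position 0: 'a' from first, 'g' from second => "ag"
  Position 1: 'd' from first, 'j' from second => "dj"
  Position 2: 'c' from first, 'h' from second => "ch"
Result: agdjch

agdjch


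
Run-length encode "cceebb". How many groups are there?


Input: cceebb
Scanning for consecutive runs:
  Group 1: 'c' x 2 (positions 0-1)
  Group 2: 'e' x 2 (positions 2-3)
  Group 3: 'b' x 2 (positions 4-5)
Total groups: 3

3


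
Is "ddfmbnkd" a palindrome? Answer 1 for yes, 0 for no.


Input: ddfmbnkd
Reversed: dknbmfdd
  Compare pos 0 ('d') with pos 7 ('d'): match
  Compare pos 1 ('d') with pos 6 ('k'): MISMATCH
  Compare pos 2 ('f') with pos 5 ('n'): MISMATCH
  Compare pos 3 ('m') with pos 4 ('b'): MISMATCH
Result: not a palindrome

0


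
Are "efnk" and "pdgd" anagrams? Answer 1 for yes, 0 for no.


Strings: "efnk", "pdgd"
Sorted first:  efkn
Sorted second: ddgp
Differ at position 0: 'e' vs 'd' => not anagrams

0


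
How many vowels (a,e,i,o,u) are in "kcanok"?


Input: kcanok
Checking each character:
  'k' at position 0: consonant
  'c' at position 1: consonant
  'a' at position 2: vowel (running total: 1)
  'n' at position 3: consonant
  'o' at position 4: vowel (running total: 2)
  'k' at position 5: consonant
Total vowels: 2

2


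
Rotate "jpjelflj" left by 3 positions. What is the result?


Input: "jpjelflj", rotate left by 3
First 3 characters: "jpj"
Remaining characters: "elflj"
Concatenate remaining + first: "elflj" + "jpj" = "elfljjpj"

elfljjpj


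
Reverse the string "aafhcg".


Input: aafhcg
Reading characters right to left:
  Position 5: 'g'
  Position 4: 'c'
  Position 3: 'h'
  Position 2: 'f'
  Position 1: 'a'
  Position 0: 'a'
Reversed: gchfaa

gchfaa


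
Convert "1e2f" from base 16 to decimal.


Input: "1e2f" in base 16
Positional expansion:
  Digit '1' (value 1) x 16^3 = 4096
  Digit 'e' (value 14) x 16^2 = 3584
  Digit '2' (value 2) x 16^1 = 32
  Digit 'f' (value 15) x 16^0 = 15
Sum = 7727

7727


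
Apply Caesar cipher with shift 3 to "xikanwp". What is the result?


Caesar cipher: shift "xikanwp" by 3
  'x' (pos 23) + 3 = pos 0 = 'a'
  'i' (pos 8) + 3 = pos 11 = 'l'
  'k' (pos 10) + 3 = pos 13 = 'n'
  'a' (pos 0) + 3 = pos 3 = 'd'
  'n' (pos 13) + 3 = pos 16 = 'q'
  'w' (pos 22) + 3 = pos 25 = 'z'
  'p' (pos 15) + 3 = pos 18 = 's'
Result: alndqzs

alndqzs


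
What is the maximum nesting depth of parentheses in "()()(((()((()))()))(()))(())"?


Input: "()()(((()((()))()))(()))(())"
Tracking depth:
  Position 0 '(': depth becomes 1
  Position 1 ')': depth becomes 0
  Position 2 '(': depth becomes 1
  Position 3 ')': depth becomes 0
  Position 4 '(': depth becomes 1
  Position 5 '(': depth becomes 2
  Position 6 '(': depth becomes 3
  Position 7 '(': depth becomes 4
  Position 8 ')': depth becomes 3
  Position 9 '(': depth becomes 4
  Position 10 '(': depth becomes 5
  Position 11 '(': depth becomes 6
  Position 12 ')': depth becomes 5
  Position 13 ')': depth becomes 4
  Position 14 ')': depth becomes 3
  Position 15 '(': depth becomes 4
  Position 16 ')': depth becomes 3
  Position 17 ')': depth becomes 2
  Position 18 ')': depth becomes 1
  Position 19 '(': depth becomes 2
  Position 20 '(': depth becomes 3
  Position 21 ')': depth becomes 2
  Position 22 ')': depth becomes 1
  Position 23 ')': depth becomes 0
  Position 24 '(': depth becomes 1
  Position 25 '(': depth becomes 2
  Position 26 ')': depth becomes 1
  Position 27 ')': depth becomes 0
Maximum depth reached: 6

6


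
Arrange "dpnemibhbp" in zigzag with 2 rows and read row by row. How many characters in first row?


Zigzag "dpnemibhbp" into 2 rows:
Placing characters:
  'd' => row 0
  'p' => row 1
  'n' => row 0
  'e' => row 1
  'm' => row 0
  'i' => row 1
  'b' => row 0
  'h' => row 1
  'b' => row 0
  'p' => row 1
Rows:
  Row 0: "dnmbb"
  Row 1: "peihp"
First row length: 5

5


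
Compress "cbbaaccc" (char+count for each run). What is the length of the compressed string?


Input: cbbaaccc
Runs:
  'c' x 1 => "c1"
  'b' x 2 => "b2"
  'a' x 2 => "a2"
  'c' x 3 => "c3"
Compressed: "c1b2a2c3"
Compressed length: 8

8


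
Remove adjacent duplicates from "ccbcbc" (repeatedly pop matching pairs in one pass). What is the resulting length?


Input: ccbcbc
Stack-based adjacent duplicate removal:
  Read 'c': push. Stack: c
  Read 'c': matches stack top 'c' => pop. Stack: (empty)
  Read 'b': push. Stack: b
  Read 'c': push. Stack: bc
  Read 'b': push. Stack: bcb
  Read 'c': push. Stack: bcbc
Final stack: "bcbc" (length 4)

4


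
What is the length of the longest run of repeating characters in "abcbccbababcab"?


Input: "abcbccbababcab"
Scanning for longest run:
  Position 1 ('b'): new char, reset run to 1
  Position 2 ('c'): new char, reset run to 1
  Position 3 ('b'): new char, reset run to 1
  Position 4 ('c'): new char, reset run to 1
  Position 5 ('c'): continues run of 'c', length=2
  Position 6 ('b'): new char, reset run to 1
  Position 7 ('a'): new char, reset run to 1
  Position 8 ('b'): new char, reset run to 1
  Position 9 ('a'): new char, reset run to 1
  Position 10 ('b'): new char, reset run to 1
  Position 11 ('c'): new char, reset run to 1
  Position 12 ('a'): new char, reset run to 1
  Position 13 ('b'): new char, reset run to 1
Longest run: 'c' with length 2

2


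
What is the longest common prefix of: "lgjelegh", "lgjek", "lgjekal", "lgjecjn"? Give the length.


Words: lgjelegh, lgjek, lgjekal, lgjecjn
  Position 0: all 'l' => match
  Position 1: all 'g' => match
  Position 2: all 'j' => match
  Position 3: all 'e' => match
  Position 4: ('l', 'k', 'k', 'c') => mismatch, stop
LCP = "lgje" (length 4)

4


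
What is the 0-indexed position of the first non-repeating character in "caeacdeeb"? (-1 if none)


Input: caeacdeeb
Character frequencies:
  'a': 2
  'b': 1
  'c': 2
  'd': 1
  'e': 3
Scanning left to right for freq == 1:
  Position 0 ('c'): freq=2, skip
  Position 1 ('a'): freq=2, skip
  Position 2 ('e'): freq=3, skip
  Position 3 ('a'): freq=2, skip
  Position 4 ('c'): freq=2, skip
  Position 5 ('d'): unique! => answer = 5

5


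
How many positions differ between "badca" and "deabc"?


Comparing "badca" and "deabc" position by position:
  Position 0: 'b' vs 'd' => DIFFER
  Position 1: 'a' vs 'e' => DIFFER
  Position 2: 'd' vs 'a' => DIFFER
  Position 3: 'c' vs 'b' => DIFFER
  Position 4: 'a' vs 'c' => DIFFER
Positions that differ: 5

5


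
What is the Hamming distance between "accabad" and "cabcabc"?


Comparing "accabad" and "cabcabc" position by position:
  Position 0: 'a' vs 'c' => differ
  Position 1: 'c' vs 'a' => differ
  Position 2: 'c' vs 'b' => differ
  Position 3: 'a' vs 'c' => differ
  Position 4: 'b' vs 'a' => differ
  Position 5: 'a' vs 'b' => differ
  Position 6: 'd' vs 'c' => differ
Total differences (Hamming distance): 7

7


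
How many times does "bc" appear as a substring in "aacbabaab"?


Searching for "bc" in "aacbabaab"
Scanning each position:
  Position 0: "aa" => no
  Position 1: "ac" => no
  Position 2: "cb" => no
  Position 3: "ba" => no
  Position 4: "ab" => no
  Position 5: "ba" => no
  Position 6: "aa" => no
  Position 7: "ab" => no
Total occurrences: 0

0


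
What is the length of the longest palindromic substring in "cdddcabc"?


Input: "cdddcabc"
Checking substrings for palindromes:
  [0:5] "cdddc" (len 5) => palindrome
  [1:4] "ddd" (len 3) => palindrome
  [1:3] "dd" (len 2) => palindrome
  [2:4] "dd" (len 2) => palindrome
Longest palindromic substring: "cdddc" with length 5

5


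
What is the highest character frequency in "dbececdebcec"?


Input: dbececdebcec
Character counts:
  'b': 2
  'c': 4
  'd': 2
  'e': 4
Maximum frequency: 4

4


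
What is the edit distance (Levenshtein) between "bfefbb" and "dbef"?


Computing edit distance: "bfefbb" -> "dbef"
DP table:
           d    b    e    f
      0    1    2    3    4
  b   1    1    1    2    3
  f   2    2    2    2    2
  e   3    3    3    2    3
  f   4    4    4    3    2
  b   5    5    4    4    3
  b   6    6    5    5    4
Edit distance = dp[6][4] = 4

4


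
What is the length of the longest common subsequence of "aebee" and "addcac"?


LCS of "aebee" and "addcac"
DP table:
           a    d    d    c    a    c
      0    0    0    0    0    0    0
  a   0    1    1    1    1    1    1
  e   0    1    1    1    1    1    1
  b   0    1    1    1    1    1    1
  e   0    1    1    1    1    1    1
  e   0    1    1    1    1    1    1
LCS length = dp[5][6] = 1

1


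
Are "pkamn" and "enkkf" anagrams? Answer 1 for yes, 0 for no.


Strings: "pkamn", "enkkf"
Sorted first:  akmnp
Sorted second: efkkn
Differ at position 0: 'a' vs 'e' => not anagrams

0


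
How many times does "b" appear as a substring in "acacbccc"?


Searching for "b" in "acacbccc"
Scanning each position:
  Position 0: "a" => no
  Position 1: "c" => no
  Position 2: "a" => no
  Position 3: "c" => no
  Position 4: "b" => MATCH
  Position 5: "c" => no
  Position 6: "c" => no
  Position 7: "c" => no
Total occurrences: 1

1


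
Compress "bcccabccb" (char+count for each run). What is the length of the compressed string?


Input: bcccabccb
Runs:
  'b' x 1 => "b1"
  'c' x 3 => "c3"
  'a' x 1 => "a1"
  'b' x 1 => "b1"
  'c' x 2 => "c2"
  'b' x 1 => "b1"
Compressed: "b1c3a1b1c2b1"
Compressed length: 12

12


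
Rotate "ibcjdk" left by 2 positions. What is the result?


Input: "ibcjdk", rotate left by 2
First 2 characters: "ib"
Remaining characters: "cjdk"
Concatenate remaining + first: "cjdk" + "ib" = "cjdkib"

cjdkib


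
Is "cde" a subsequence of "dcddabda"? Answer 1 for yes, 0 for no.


Check if "cde" is a subsequence of "dcddabda"
Greedy scan:
  Position 0 ('d'): no match needed
  Position 1 ('c'): matches sub[0] = 'c'
  Position 2 ('d'): matches sub[1] = 'd'
  Position 3 ('d'): no match needed
  Position 4 ('a'): no match needed
  Position 5 ('b'): no match needed
  Position 6 ('d'): no match needed
  Position 7 ('a'): no match needed
Only matched 2/3 characters => not a subsequence

0


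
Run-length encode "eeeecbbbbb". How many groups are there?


Input: eeeecbbbbb
Scanning for consecutive runs:
  Group 1: 'e' x 4 (positions 0-3)
  Group 2: 'c' x 1 (positions 4-4)
  Group 3: 'b' x 5 (positions 5-9)
Total groups: 3

3


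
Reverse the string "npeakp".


Input: npeakp
Reading characters right to left:
  Position 5: 'p'
  Position 4: 'k'
  Position 3: 'a'
  Position 2: 'e'
  Position 1: 'p'
  Position 0: 'n'
Reversed: pkaepn

pkaepn


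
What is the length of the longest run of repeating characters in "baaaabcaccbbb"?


Input: "baaaabcaccbbb"
Scanning for longest run:
  Position 1 ('a'): new char, reset run to 1
  Position 2 ('a'): continues run of 'a', length=2
  Position 3 ('a'): continues run of 'a', length=3
  Position 4 ('a'): continues run of 'a', length=4
  Position 5 ('b'): new char, reset run to 1
  Position 6 ('c'): new char, reset run to 1
  Position 7 ('a'): new char, reset run to 1
  Position 8 ('c'): new char, reset run to 1
  Position 9 ('c'): continues run of 'c', length=2
  Position 10 ('b'): new char, reset run to 1
  Position 11 ('b'): continues run of 'b', length=2
  Position 12 ('b'): continues run of 'b', length=3
Longest run: 'a' with length 4

4


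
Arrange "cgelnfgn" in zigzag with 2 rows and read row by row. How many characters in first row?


Zigzag "cgelnfgn" into 2 rows:
Placing characters:
  'c' => row 0
  'g' => row 1
  'e' => row 0
  'l' => row 1
  'n' => row 0
  'f' => row 1
  'g' => row 0
  'n' => row 1
Rows:
  Row 0: "ceng"
  Row 1: "glfn"
First row length: 4

4
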